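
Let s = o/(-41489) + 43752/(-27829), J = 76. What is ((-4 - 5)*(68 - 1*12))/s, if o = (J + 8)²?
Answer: 3463792143/11973739 ≈ 289.28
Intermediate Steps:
o = 7056 (o = (76 + 8)² = 84² = 7056)
s = -287369736/164942483 (s = 7056/(-41489) + 43752/(-27829) = 7056*(-1/41489) + 43752*(-1/27829) = -1008/5927 - 43752/27829 = -287369736/164942483 ≈ -1.7422)
((-4 - 5)*(68 - 1*12))/s = ((-4 - 5)*(68 - 1*12))/(-287369736/164942483) = -9*(68 - 12)*(-164942483/287369736) = -9*56*(-164942483/287369736) = -504*(-164942483/287369736) = 3463792143/11973739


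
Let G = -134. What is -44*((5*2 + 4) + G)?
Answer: 5280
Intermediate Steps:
-44*((5*2 + 4) + G) = -44*((5*2 + 4) - 134) = -44*((10 + 4) - 134) = -44*(14 - 134) = -44*(-120) = 5280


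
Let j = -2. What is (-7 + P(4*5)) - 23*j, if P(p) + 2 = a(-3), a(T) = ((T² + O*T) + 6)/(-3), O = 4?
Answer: 36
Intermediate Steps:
a(T) = -2 - 4*T/3 - T²/3 (a(T) = ((T² + 4*T) + 6)/(-3) = (6 + T² + 4*T)*(-⅓) = -2 - 4*T/3 - T²/3)
P(p) = -3 (P(p) = -2 + (-2 - 4/3*(-3) - ⅓*(-3)²) = -2 + (-2 + 4 - ⅓*9) = -2 + (-2 + 4 - 3) = -2 - 1 = -3)
(-7 + P(4*5)) - 23*j = (-7 - 3) - 23*(-2) = -10 + 46 = 36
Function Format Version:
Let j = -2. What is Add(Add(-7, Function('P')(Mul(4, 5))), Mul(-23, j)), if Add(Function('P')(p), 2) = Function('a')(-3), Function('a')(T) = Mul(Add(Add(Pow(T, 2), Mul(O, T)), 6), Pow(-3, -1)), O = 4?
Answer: 36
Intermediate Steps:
Function('a')(T) = Add(-2, Mul(Rational(-4, 3), T), Mul(Rational(-1, 3), Pow(T, 2))) (Function('a')(T) = Mul(Add(Add(Pow(T, 2), Mul(4, T)), 6), Pow(-3, -1)) = Mul(Add(6, Pow(T, 2), Mul(4, T)), Rational(-1, 3)) = Add(-2, Mul(Rational(-4, 3), T), Mul(Rational(-1, 3), Pow(T, 2))))
Function('P')(p) = -3 (Function('P')(p) = Add(-2, Add(-2, Mul(Rational(-4, 3), -3), Mul(Rational(-1, 3), Pow(-3, 2)))) = Add(-2, Add(-2, 4, Mul(Rational(-1, 3), 9))) = Add(-2, Add(-2, 4, -3)) = Add(-2, -1) = -3)
Add(Add(-7, Function('P')(Mul(4, 5))), Mul(-23, j)) = Add(Add(-7, -3), Mul(-23, -2)) = Add(-10, 46) = 36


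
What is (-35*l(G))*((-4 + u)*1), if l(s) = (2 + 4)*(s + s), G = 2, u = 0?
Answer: 3360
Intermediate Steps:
l(s) = 12*s (l(s) = 6*(2*s) = 12*s)
(-35*l(G))*((-4 + u)*1) = (-420*2)*((-4 + 0)*1) = (-35*24)*(-4*1) = -840*(-4) = 3360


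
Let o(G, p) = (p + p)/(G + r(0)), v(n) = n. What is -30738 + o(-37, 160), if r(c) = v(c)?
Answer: -1137626/37 ≈ -30747.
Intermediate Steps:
r(c) = c
o(G, p) = 2*p/G (o(G, p) = (p + p)/(G + 0) = (2*p)/G = 2*p/G)
-30738 + o(-37, 160) = -30738 + 2*160/(-37) = -30738 + 2*160*(-1/37) = -30738 - 320/37 = -1137626/37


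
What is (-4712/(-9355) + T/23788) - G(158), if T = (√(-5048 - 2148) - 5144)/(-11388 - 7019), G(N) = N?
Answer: -161285416196632/1024058443295 - I*√1799/218932858 ≈ -157.5 - 1.9373e-7*I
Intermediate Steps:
T = 5144/18407 - 2*I*√1799/18407 (T = (√(-7196) - 5144)/(-18407) = (2*I*√1799 - 5144)*(-1/18407) = (-5144 + 2*I*√1799)*(-1/18407) = 5144/18407 - 2*I*√1799/18407 ≈ 0.27946 - 0.0046085*I)
(-4712/(-9355) + T/23788) - G(158) = (-4712/(-9355) + (5144/18407 - 2*I*√1799/18407)/23788) - 1*158 = (-4712*(-1/9355) + (5144/18407 - 2*I*√1799/18407)*(1/23788)) - 158 = (4712/9355 + (1286/109466429 - I*√1799/218932858)) - 158 = (515817843978/1024058443295 - I*√1799/218932858) - 158 = -161285416196632/1024058443295 - I*√1799/218932858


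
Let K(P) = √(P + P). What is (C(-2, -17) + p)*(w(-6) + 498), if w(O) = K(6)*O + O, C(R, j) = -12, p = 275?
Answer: 129396 - 3156*√3 ≈ 1.2393e+5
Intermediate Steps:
K(P) = √2*√P (K(P) = √(2*P) = √2*√P)
w(O) = O + 2*O*√3 (w(O) = (√2*√6)*O + O = (2*√3)*O + O = 2*O*√3 + O = O + 2*O*√3)
(C(-2, -17) + p)*(w(-6) + 498) = (-12 + 275)*(-6*(1 + 2*√3) + 498) = 263*((-6 - 12*√3) + 498) = 263*(492 - 12*√3) = 129396 - 3156*√3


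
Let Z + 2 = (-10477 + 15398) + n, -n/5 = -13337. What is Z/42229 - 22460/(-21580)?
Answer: 124683883/45565091 ≈ 2.7364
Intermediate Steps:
n = 66685 (n = -5*(-13337) = 66685)
Z = 71604 (Z = -2 + ((-10477 + 15398) + 66685) = -2 + (4921 + 66685) = -2 + 71606 = 71604)
Z/42229 - 22460/(-21580) = 71604/42229 - 22460/(-21580) = 71604*(1/42229) - 22460*(-1/21580) = 71604/42229 + 1123/1079 = 124683883/45565091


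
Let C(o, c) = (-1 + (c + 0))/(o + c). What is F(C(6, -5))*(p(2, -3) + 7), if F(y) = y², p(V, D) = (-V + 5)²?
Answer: 576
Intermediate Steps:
C(o, c) = (-1 + c)/(c + o)
p(V, D) = (5 - V)²
F(C(6, -5))*(p(2, -3) + 7) = ((-1 - 5)/(-5 + 6))²*((-5 + 2)² + 7) = (-6/1)²*((-3)² + 7) = (1*(-6))²*(9 + 7) = (-6)²*16 = 36*16 = 576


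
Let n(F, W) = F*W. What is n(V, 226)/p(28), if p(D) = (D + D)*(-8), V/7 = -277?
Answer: 31301/32 ≈ 978.16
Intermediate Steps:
V = -1939 (V = 7*(-277) = -1939)
p(D) = -16*D (p(D) = (2*D)*(-8) = -16*D)
n(V, 226)/p(28) = (-1939*226)/((-16*28)) = -438214/(-448) = -438214*(-1/448) = 31301/32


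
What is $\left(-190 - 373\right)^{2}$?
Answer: $316969$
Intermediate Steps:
$\left(-190 - 373\right)^{2} = \left(-563\right)^{2} = 316969$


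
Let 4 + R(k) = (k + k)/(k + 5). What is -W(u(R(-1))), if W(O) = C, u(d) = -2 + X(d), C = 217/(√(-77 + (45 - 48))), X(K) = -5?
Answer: 217*I*√5/20 ≈ 24.261*I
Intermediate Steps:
R(k) = -4 + 2*k/(5 + k) (R(k) = -4 + (k + k)/(k + 5) = -4 + (2*k)/(5 + k) = -4 + 2*k/(5 + k))
C = -217*I*√5/20 (C = 217/(√(-77 - 3)) = 217/(√(-80)) = 217/((4*I*√5)) = 217*(-I*√5/20) = -217*I*√5/20 ≈ -24.261*I)
u(d) = -7 (u(d) = -2 - 5 = -7)
W(O) = -217*I*√5/20
-W(u(R(-1))) = -(-217)*I*√5/20 = 217*I*√5/20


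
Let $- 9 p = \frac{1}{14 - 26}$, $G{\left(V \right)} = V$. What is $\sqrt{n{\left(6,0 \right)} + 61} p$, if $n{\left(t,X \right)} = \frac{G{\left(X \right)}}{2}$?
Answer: $\frac{\sqrt{61}}{108} \approx 0.072317$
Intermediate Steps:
$p = \frac{1}{108}$ ($p = - \frac{1}{9 \left(14 - 26\right)} = - \frac{1}{9 \left(-12\right)} = \left(- \frac{1}{9}\right) \left(- \frac{1}{12}\right) = \frac{1}{108} \approx 0.0092593$)
$n{\left(t,X \right)} = \frac{X}{2}$
$\sqrt{n{\left(6,0 \right)} + 61} p = \sqrt{\frac{1}{2} \cdot 0 + 61} \cdot \frac{1}{108} = \sqrt{0 + 61} \cdot \frac{1}{108} = \sqrt{61} \cdot \frac{1}{108} = \frac{\sqrt{61}}{108}$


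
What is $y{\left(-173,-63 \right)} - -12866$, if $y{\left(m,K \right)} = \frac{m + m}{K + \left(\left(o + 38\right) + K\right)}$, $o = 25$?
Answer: $\frac{810904}{63} \approx 12871.0$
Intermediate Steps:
$y{\left(m,K \right)} = \frac{2 m}{63 + 2 K}$ ($y{\left(m,K \right)} = \frac{m + m}{K + \left(\left(25 + 38\right) + K\right)} = \frac{2 m}{K + \left(63 + K\right)} = \frac{2 m}{63 + 2 K}$)
$y{\left(-173,-63 \right)} - -12866 = 2 \left(-173\right) \frac{1}{63 + 2 \left(-63\right)} - -12866 = 2 \left(-173\right) \frac{1}{63 - 126} + 12866 = 2 \left(-173\right) \frac{1}{-63} + 12866 = 2 \left(-173\right) \left(- \frac{1}{63}\right) + 12866 = \frac{346}{63} + 12866 = \frac{810904}{63}$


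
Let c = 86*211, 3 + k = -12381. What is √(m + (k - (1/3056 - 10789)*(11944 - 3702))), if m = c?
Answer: √51907324900978/764 ≈ 9430.2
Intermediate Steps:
k = -12384 (k = -3 - 12381 = -12384)
c = 18146
m = 18146
√(m + (k - (1/3056 - 10789)*(11944 - 3702))) = √(18146 + (-12384 - (1/3056 - 10789)*(11944 - 3702))) = √(18146 + (-12384 - (1/3056 - 10789)*8242)) = √(18146 + (-12384 - (-32971183)*8242/3056)) = √(18146 + (-12384 - 1*(-135874245143/1528))) = √(18146 + (-12384 + 135874245143/1528)) = √(18146 + 135855322391/1528) = √(135883049479/1528) = √51907324900978/764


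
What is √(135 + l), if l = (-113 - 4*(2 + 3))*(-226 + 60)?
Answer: √22213 ≈ 149.04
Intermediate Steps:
l = 22078 (l = (-113 - 4*5)*(-166) = (-113 - 20)*(-166) = -133*(-166) = 22078)
√(135 + l) = √(135 + 22078) = √22213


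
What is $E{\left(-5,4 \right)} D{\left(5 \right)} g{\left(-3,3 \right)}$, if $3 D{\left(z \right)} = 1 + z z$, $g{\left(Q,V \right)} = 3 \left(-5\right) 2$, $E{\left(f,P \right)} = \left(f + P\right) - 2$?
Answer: $780$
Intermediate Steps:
$E{\left(f,P \right)} = -2 + P + f$ ($E{\left(f,P \right)} = \left(P + f\right) - 2 = -2 + P + f$)
$g{\left(Q,V \right)} = -30$ ($g{\left(Q,V \right)} = \left(-15\right) 2 = -30$)
$D{\left(z \right)} = \frac{1}{3} + \frac{z^{2}}{3}$ ($D{\left(z \right)} = \frac{1 + z z}{3} = \frac{1 + z^{2}}{3} = \frac{1}{3} + \frac{z^{2}}{3}$)
$E{\left(-5,4 \right)} D{\left(5 \right)} g{\left(-3,3 \right)} = \left(-2 + 4 - 5\right) \left(\frac{1}{3} + \frac{5^{2}}{3}\right) \left(-30\right) = - 3 \left(\frac{1}{3} + \frac{1}{3} \cdot 25\right) \left(-30\right) = - 3 \left(\frac{1}{3} + \frac{25}{3}\right) \left(-30\right) = \left(-3\right) \frac{26}{3} \left(-30\right) = \left(-26\right) \left(-30\right) = 780$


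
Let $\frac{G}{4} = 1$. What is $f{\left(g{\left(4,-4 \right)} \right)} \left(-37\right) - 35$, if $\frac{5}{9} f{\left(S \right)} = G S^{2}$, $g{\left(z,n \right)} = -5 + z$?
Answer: $- \frac{1507}{5} \approx -301.4$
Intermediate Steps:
$G = 4$ ($G = 4 \cdot 1 = 4$)
$f{\left(S \right)} = \frac{36 S^{2}}{5}$ ($f{\left(S \right)} = \frac{9 \cdot 4 S^{2}}{5} = \frac{36 S^{2}}{5}$)
$f{\left(g{\left(4,-4 \right)} \right)} \left(-37\right) - 35 = \frac{36 \left(-5 + 4\right)^{2}}{5} \left(-37\right) - 35 = \frac{36 \left(-1\right)^{2}}{5} \left(-37\right) - 35 = \frac{36}{5} \cdot 1 \left(-37\right) - 35 = \frac{36}{5} \left(-37\right) - 35 = - \frac{1332}{5} - 35 = - \frac{1507}{5}$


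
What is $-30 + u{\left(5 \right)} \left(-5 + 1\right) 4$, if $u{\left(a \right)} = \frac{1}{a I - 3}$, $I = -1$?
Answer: $-28$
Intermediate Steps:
$u{\left(a \right)} = \frac{1}{-3 - a}$ ($u{\left(a \right)} = \frac{1}{a \left(-1\right) - 3} = \frac{1}{- a - 3} = \frac{1}{-3 - a}$)
$-30 + u{\left(5 \right)} \left(-5 + 1\right) 4 = -30 + - \frac{1}{3 + 5} \left(-5 + 1\right) 4 = -30 + - \frac{1}{8} \left(\left(-4\right) 4\right) = -30 + \left(-1\right) \frac{1}{8} \left(-16\right) = -30 - -2 = -30 + 2 = -28$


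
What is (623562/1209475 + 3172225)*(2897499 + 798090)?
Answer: 14178967780310967393/1209475 ≈ 1.1723e+13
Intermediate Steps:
(623562/1209475 + 3172225)*(2897499 + 798090) = (623562*(1/1209475) + 3172225)*3695589 = (623562/1209475 + 3172225)*3695589 = (3836727455437/1209475)*3695589 = 14178967780310967393/1209475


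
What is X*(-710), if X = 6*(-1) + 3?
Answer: 2130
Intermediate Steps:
X = -3 (X = -6 + 3 = -3)
X*(-710) = -3*(-710) = 2130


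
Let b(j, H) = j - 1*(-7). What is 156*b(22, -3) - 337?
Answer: 4187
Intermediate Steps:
b(j, H) = 7 + j (b(j, H) = j + 7 = 7 + j)
156*b(22, -3) - 337 = 156*(7 + 22) - 337 = 156*29 - 337 = 4524 - 337 = 4187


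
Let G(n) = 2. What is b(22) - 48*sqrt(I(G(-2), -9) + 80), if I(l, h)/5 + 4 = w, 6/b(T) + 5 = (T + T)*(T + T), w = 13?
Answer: 6/1931 - 240*sqrt(5) ≈ -536.65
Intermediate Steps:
b(T) = 6/(-5 + 4*T**2) (b(T) = 6/(-5 + (T + T)*(T + T)) = 6/(-5 + (2*T)*(2*T)) = 6/(-5 + 4*T**2))
I(l, h) = 45 (I(l, h) = -20 + 5*13 = -20 + 65 = 45)
b(22) - 48*sqrt(I(G(-2), -9) + 80) = 6/(-5 + 4*22**2) - 48*sqrt(45 + 80) = 6/(-5 + 4*484) - 240*sqrt(5) = 6/(-5 + 1936) - 240*sqrt(5) = 6/1931 - 240*sqrt(5)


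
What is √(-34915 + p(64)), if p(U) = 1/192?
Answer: I*√20111037/24 ≈ 186.86*I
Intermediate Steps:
p(U) = 1/192
√(-34915 + p(64)) = √(-34915 + 1/192) = √(-6703679/192) = I*√20111037/24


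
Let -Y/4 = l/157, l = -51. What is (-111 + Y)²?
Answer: 296631729/24649 ≈ 12034.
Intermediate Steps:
Y = 204/157 (Y = -(-204)/157 = -4*(-51/157) = 204/157 ≈ 1.2994)
(-111 + Y)² = (-111 + 204/157)² = (-17223/157)² = 296631729/24649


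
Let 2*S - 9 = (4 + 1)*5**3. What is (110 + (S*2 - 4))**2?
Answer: 547600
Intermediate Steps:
S = 317 (S = 9/2 + ((4 + 1)*5**3)/2 = 9/2 + (5*125)/2 = 9/2 + (1/2)*625 = 9/2 + 625/2 = 317)
(110 + (S*2 - 4))**2 = (110 + (317*2 - 4))**2 = (110 + (634 - 4))**2 = (110 + 630)**2 = 740**2 = 547600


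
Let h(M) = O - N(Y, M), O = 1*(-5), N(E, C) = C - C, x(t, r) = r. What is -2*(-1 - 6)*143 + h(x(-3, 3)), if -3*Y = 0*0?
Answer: 1997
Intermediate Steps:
Y = 0 (Y = -0*0 = -⅓*0 = 0)
N(E, C) = 0
O = -5
h(M) = -5 (h(M) = -5 - 1*0 = -5 + 0 = -5)
-2*(-1 - 6)*143 + h(x(-3, 3)) = -2*(-1 - 6)*143 - 5 = -2*(-7)*143 - 5 = 14*143 - 5 = 2002 - 5 = 1997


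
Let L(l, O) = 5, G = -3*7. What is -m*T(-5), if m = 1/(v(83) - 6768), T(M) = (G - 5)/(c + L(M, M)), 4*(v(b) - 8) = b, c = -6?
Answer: 104/26957 ≈ 0.0038580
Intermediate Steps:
v(b) = 8 + b/4
G = -21
T(M) = 26 (T(M) = (-21 - 5)/(-6 + 5) = -26/(-1) = -26*(-1) = 26)
m = -4/26957 (m = 1/((8 + (¼)*83) - 6768) = 1/((8 + 83/4) - 6768) = 1/(115/4 - 6768) = 1/(-26957/4) = -4/26957 ≈ -0.00014838)
-m*T(-5) = -(-4)*26/26957 = -1*(-104/26957) = 104/26957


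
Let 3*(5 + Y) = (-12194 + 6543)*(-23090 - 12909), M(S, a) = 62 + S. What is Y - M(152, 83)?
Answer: 203429692/3 ≈ 6.7810e+7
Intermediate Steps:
Y = 203430334/3 (Y = -5 + ((-12194 + 6543)*(-23090 - 12909))/3 = -5 + (-5651*(-35999))/3 = -5 + (1/3)*203430349 = -5 + 203430349/3 = 203430334/3 ≈ 6.7810e+7)
Y - M(152, 83) = 203430334/3 - (62 + 152) = 203430334/3 - 1*214 = 203430334/3 - 214 = 203429692/3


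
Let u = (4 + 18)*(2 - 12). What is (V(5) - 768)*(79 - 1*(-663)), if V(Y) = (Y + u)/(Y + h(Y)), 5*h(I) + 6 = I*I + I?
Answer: -4102942/7 ≈ -5.8614e+5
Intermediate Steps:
h(I) = -6/5 + I/5 + I²/5 (h(I) = -6/5 + (I*I + I)/5 = -6/5 + (I² + I)/5 = -6/5 + (I + I²)/5 = -6/5 + (I/5 + I²/5) = -6/5 + I/5 + I²/5)
u = -220 (u = 22*(-10) = -220)
V(Y) = (-220 + Y)/(-6/5 + Y²/5 + 6*Y/5) (V(Y) = (Y - 220)/(Y + (-6/5 + Y/5 + Y²/5)) = (-220 + Y)/(-6/5 + Y²/5 + 6*Y/5))
(V(5) - 768)*(79 - 1*(-663)) = (5*(-220 + 5)/(-6 + 5² + 6*5) - 768)*(79 - 1*(-663)) = (5*(-215)/(-6 + 25 + 30) - 768)*(79 + 663) = (5*(-215)/49 - 768)*742 = (5*(1/49)*(-215) - 768)*742 = (-1075/49 - 768)*742 = -38707/49*742 = -4102942/7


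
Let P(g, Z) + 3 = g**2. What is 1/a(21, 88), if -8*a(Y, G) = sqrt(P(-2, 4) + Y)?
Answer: -4*sqrt(22)/11 ≈ -1.7056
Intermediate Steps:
P(g, Z) = -3 + g**2
a(Y, G) = -sqrt(1 + Y)/8 (a(Y, G) = -sqrt((-3 + (-2)**2) + Y)/8 = -sqrt((-3 + 4) + Y)/8 = -sqrt(1 + Y)/8)
1/a(21, 88) = 1/(-sqrt(1 + 21)/8) = 1/(-sqrt(22)/8) = -4*sqrt(22)/11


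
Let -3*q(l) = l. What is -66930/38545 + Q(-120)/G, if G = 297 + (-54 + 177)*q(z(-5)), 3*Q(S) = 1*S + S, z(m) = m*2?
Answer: -10080622/5450263 ≈ -1.8496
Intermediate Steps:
z(m) = 2*m
q(l) = -l/3
Q(S) = 2*S/3 (Q(S) = (1*S + S)/3 = (S + S)/3 = (2*S)/3 = 2*S/3)
G = 707 (G = 297 + (-54 + 177)*(-2*(-5)/3) = 297 + 123*(-⅓*(-10)) = 297 + 123*(10/3) = 297 + 410 = 707)
-66930/38545 + Q(-120)/G = -66930/38545 + ((⅔)*(-120))/707 = -66930*1/38545 - 80*1/707 = -13386/7709 - 80/707 = -10080622/5450263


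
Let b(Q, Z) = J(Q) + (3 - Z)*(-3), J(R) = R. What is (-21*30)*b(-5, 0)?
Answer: 8820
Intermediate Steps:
b(Q, Z) = -9 + Q + 3*Z (b(Q, Z) = Q + (3 - Z)*(-3) = Q + (-9 + 3*Z) = -9 + Q + 3*Z)
(-21*30)*b(-5, 0) = (-21*30)*(-9 - 5 + 3*0) = -630*(-9 - 5 + 0) = -630*(-14) = 8820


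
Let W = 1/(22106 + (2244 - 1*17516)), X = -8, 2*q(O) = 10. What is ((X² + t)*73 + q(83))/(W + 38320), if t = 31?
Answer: 47427960/261878881 ≈ 0.18111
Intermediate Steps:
q(O) = 5 (q(O) = (½)*10 = 5)
W = 1/6834 (W = 1/(22106 + (2244 - 17516)) = 1/(22106 - 15272) = 1/6834 ≈ 0.00014633)
((X² + t)*73 + q(83))/(W + 38320) = (((-8)² + 31)*73 + 5)/(1/6834 + 38320) = ((64 + 31)*73 + 5)/(261878881/6834) = (95*73 + 5)*(6834/261878881) = (6935 + 5)*(6834/261878881) = 6940*(6834/261878881) = 47427960/261878881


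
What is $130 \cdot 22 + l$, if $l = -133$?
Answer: $2727$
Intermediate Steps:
$130 \cdot 22 + l = 130 \cdot 22 - 133 = 2860 - 133 = 2727$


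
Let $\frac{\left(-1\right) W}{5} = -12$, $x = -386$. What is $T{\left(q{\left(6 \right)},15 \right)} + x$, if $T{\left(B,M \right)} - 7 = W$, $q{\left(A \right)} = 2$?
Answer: $-319$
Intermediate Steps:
$W = 60$ ($W = \left(-5\right) \left(-12\right) = 60$)
$T{\left(B,M \right)} = 67$ ($T{\left(B,M \right)} = 7 + 60 = 67$)
$T{\left(q{\left(6 \right)},15 \right)} + x = 67 - 386 = -319$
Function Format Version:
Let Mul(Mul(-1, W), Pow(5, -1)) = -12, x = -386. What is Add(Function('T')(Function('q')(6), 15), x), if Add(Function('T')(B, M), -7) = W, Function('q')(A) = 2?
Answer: -319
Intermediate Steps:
W = 60 (W = Mul(-5, -12) = 60)
Function('T')(B, M) = 67 (Function('T')(B, M) = Add(7, 60) = 67)
Add(Function('T')(Function('q')(6), 15), x) = Add(67, -386) = -319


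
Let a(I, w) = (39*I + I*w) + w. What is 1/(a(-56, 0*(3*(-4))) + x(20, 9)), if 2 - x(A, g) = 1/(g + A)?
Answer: -29/63279 ≈ -0.00045829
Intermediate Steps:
x(A, g) = 2 - 1/(A + g) (x(A, g) = 2 - 1/(g + A) = 2 - 1/(A + g))
a(I, w) = w + 39*I + I*w
1/(a(-56, 0*(3*(-4))) + x(20, 9)) = 1/((0*(3*(-4)) + 39*(-56) - 0*3*(-4)) + (-1 + 2*20 + 2*9)/(20 + 9)) = 1/((0*(-12) - 2184 - 0*(-12)) + (-1 + 40 + 18)/29) = 1/((0 - 2184 - 56*0) + (1/29)*57) = 1/((0 - 2184 + 0) + 57/29) = 1/(-2184 + 57/29) = 1/(-63279/29) = -29/63279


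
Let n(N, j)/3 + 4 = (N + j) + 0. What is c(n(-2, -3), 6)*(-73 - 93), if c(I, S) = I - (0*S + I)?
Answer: 0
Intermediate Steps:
n(N, j) = -12 + 3*N + 3*j (n(N, j) = -12 + 3*((N + j) + 0) = -12 + 3*(N + j) = -12 + (3*N + 3*j) = -12 + 3*N + 3*j)
c(I, S) = 0 (c(I, S) = I - (0 + I) = I - I = 0)
c(n(-2, -3), 6)*(-73 - 93) = 0*(-73 - 93) = 0*(-166) = 0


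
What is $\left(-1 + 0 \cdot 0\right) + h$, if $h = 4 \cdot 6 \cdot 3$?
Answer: $71$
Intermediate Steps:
$h = 72$ ($h = 24 \cdot 3 = 72$)
$\left(-1 + 0 \cdot 0\right) + h = \left(-1 + 0 \cdot 0\right) + 72 = \left(-1 + 0\right) + 72 = -1 + 72 = 71$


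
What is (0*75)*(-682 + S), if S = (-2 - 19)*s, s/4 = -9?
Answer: 0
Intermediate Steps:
s = -36 (s = 4*(-9) = -36)
S = 756 (S = (-2 - 19)*(-36) = -21*(-36) = 756)
(0*75)*(-682 + S) = (0*75)*(-682 + 756) = 0*74 = 0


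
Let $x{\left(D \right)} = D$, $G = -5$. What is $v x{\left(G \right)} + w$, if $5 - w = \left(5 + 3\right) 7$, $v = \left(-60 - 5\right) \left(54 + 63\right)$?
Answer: $37974$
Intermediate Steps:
$v = -7605$ ($v = \left(-65\right) 117 = -7605$)
$w = -51$ ($w = 5 - \left(5 + 3\right) 7 = 5 - 8 \cdot 7 = 5 - 56 = -51$)
$v x{\left(G \right)} + w = \left(-7605\right) \left(-5\right) - 51 = 38025 - 51 = 37974$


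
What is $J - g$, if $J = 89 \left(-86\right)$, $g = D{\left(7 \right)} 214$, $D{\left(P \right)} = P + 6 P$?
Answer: $-18140$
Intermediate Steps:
$D{\left(P \right)} = 7 P$
$g = 10486$ ($g = 7 \cdot 7 \cdot 214 = 49 \cdot 214 = 10486$)
$J = -7654$
$J - g = -7654 - 10486 = -18140$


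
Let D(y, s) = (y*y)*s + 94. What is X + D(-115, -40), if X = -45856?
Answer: -574762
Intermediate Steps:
D(y, s) = 94 + s*y**2 (D(y, s) = y**2*s + 94 = s*y**2 + 94 = 94 + s*y**2)
X + D(-115, -40) = -45856 + (94 - 40*(-115)**2) = -45856 + (94 - 40*13225) = -45856 + (94 - 529000) = -45856 - 528906 = -574762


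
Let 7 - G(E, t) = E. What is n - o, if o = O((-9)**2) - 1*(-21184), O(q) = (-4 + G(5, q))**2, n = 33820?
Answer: 12632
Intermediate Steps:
G(E, t) = 7 - E
O(q) = 4 (O(q) = (-4 + (7 - 1*5))**2 = (-4 + (7 - 5))**2 = (-4 + 2)**2 = (-2)**2 = 4)
o = 21188 (o = 4 - 1*(-21184) = 4 + 21184 = 21188)
n - o = 33820 - 1*21188 = 33820 - 21188 = 12632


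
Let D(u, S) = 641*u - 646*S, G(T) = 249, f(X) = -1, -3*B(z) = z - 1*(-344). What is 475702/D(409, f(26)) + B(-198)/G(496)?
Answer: 105659468/65440935 ≈ 1.6146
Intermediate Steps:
B(z) = -344/3 - z/3 (B(z) = -(z - 1*(-344))/3 = -(z + 344)/3 = -(344 + z)/3 = -344/3 - z/3)
D(u, S) = -646*S + 641*u
475702/D(409, f(26)) + B(-198)/G(496) = 475702/(-646*(-1) + 641*409) + (-344/3 - ⅓*(-198))/249 = 475702/(646 + 262169) + (-344/3 + 66)*(1/249) = 475702/262815 - 146/3*1/249 = 475702*(1/262815) - 146/747 = 475702/262815 - 146/747 = 105659468/65440935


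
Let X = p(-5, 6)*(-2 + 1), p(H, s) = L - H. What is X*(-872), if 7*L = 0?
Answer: 4360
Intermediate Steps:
L = 0 (L = (⅐)*0 = 0)
p(H, s) = -H (p(H, s) = 0 - H = -H)
X = -5 (X = (-1*(-5))*(-2 + 1) = 5*(-1) = -5)
X*(-872) = -5*(-872) = 4360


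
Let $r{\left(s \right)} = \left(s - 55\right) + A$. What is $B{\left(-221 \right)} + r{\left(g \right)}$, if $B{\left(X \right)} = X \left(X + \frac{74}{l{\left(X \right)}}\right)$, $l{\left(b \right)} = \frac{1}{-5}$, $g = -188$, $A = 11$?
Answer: $130379$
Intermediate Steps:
$l{\left(b \right)} = - \frac{1}{5}$
$r{\left(s \right)} = -44 + s$ ($r{\left(s \right)} = \left(s - 55\right) + 11 = \left(-55 + s\right) + 11 = -44 + s$)
$B{\left(X \right)} = X \left(-370 + X\right)$ ($B{\left(X \right)} = X \left(X + \frac{74}{- \frac{1}{5}}\right) = X \left(X + 74 \left(-5\right)\right) = X \left(X - 370\right) = X \left(-370 + X\right)$)
$B{\left(-221 \right)} + r{\left(g \right)} = - 221 \left(-370 - 221\right) - 232 = \left(-221\right) \left(-591\right) - 232 = 130611 - 232 = 130379$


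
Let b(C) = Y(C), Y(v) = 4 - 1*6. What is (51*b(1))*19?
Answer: -1938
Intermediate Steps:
Y(v) = -2 (Y(v) = 4 - 6 = -2)
b(C) = -2
(51*b(1))*19 = (51*(-2))*19 = -102*19 = -1938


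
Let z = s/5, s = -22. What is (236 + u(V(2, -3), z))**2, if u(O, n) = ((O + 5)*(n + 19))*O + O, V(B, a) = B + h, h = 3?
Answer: 942841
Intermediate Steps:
V(B, a) = 3 + B (V(B, a) = B + 3 = 3 + B)
z = -22/5 ≈ -4.4000
u(O, n) = O + O*(5 + O)*(19 + n) (u(O, n) = ((5 + O)*(19 + n))*O + O = O*(5 + O)*(19 + n) + O = O + O*(5 + O)*(19 + n))
(236 + u(V(2, -3), z))**2 = (236 + (3 + 2)*(96 + 5*(-22/5) + 19*(3 + 2) + (3 + 2)*(-22/5)))**2 = (236 + 5*(96 - 22 + 19*5 + 5*(-22/5)))**2 = (236 + 5*(96 - 22 + 95 - 22))**2 = (236 + 5*147)**2 = (236 + 735)**2 = 971**2 = 942841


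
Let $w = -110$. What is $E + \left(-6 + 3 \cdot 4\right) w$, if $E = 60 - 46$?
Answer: $-646$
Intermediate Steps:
$E = 14$
$E + \left(-6 + 3 \cdot 4\right) w = 14 + \left(-6 + 3 \cdot 4\right) \left(-110\right) = 14 + \left(-6 + 12\right) \left(-110\right) = 14 + 6 \left(-110\right) = 14 - 660 = -646$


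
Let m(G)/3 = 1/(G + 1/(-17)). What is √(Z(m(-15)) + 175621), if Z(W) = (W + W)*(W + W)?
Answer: √2877377065/128 ≈ 419.07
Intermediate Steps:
m(G) = 3/(-1/17 + G) (m(G) = 3/(G + 1/(-17)) = 3/(G - 1/17) = 3/(-1/17 + G))
Z(W) = 4*W² (Z(W) = (2*W)*(2*W) = 4*W²)
√(Z(m(-15)) + 175621) = √(4*(51/(-1 + 17*(-15)))² + 175621) = √(4*(51/(-1 - 255))² + 175621) = √(4*(51/(-256))² + 175621) = √(4*(51*(-1/256))² + 175621) = √(4*(-51/256)² + 175621) = √(4*(2601/65536) + 175621) = √(2601/16384 + 175621) = √(2877377065/16384) = √2877377065/128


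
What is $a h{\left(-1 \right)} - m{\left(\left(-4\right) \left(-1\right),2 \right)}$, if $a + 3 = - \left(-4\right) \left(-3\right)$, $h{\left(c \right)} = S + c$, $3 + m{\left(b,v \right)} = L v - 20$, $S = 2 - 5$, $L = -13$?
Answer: $109$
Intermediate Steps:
$S = -3$
$m{\left(b,v \right)} = -23 - 13 v$ ($m{\left(b,v \right)} = -3 - \left(20 + 13 v\right) = -23 - 13 v$)
$h{\left(c \right)} = -3 + c$
$a = -15$ ($a = -3 - \left(-4\right) \left(-3\right) = -3 - 12 = -15$)
$a h{\left(-1 \right)} - m{\left(\left(-4\right) \left(-1\right),2 \right)} = - 15 \left(-3 - 1\right) - \left(-23 - 26\right) = \left(-15\right) \left(-4\right) - \left(-23 - 26\right) = 60 - -49 = 60 + 49 = 109$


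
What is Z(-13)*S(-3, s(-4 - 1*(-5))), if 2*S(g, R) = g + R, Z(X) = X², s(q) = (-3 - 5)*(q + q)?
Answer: -3211/2 ≈ -1605.5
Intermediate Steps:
s(q) = -16*q
S(g, R) = R/2 + g/2 (S(g, R) = (g + R)/2 = (R + g)/2 = R/2 + g/2)
Z(-13)*S(-3, s(-4 - 1*(-5))) = (-13)²*((-16*(-4 - 1*(-5)))/2 + (½)*(-3)) = 169*((-16*(-4 + 5))/2 - 3/2) = 169*((-16*1)/2 - 3/2) = 169*((½)*(-16) - 3/2) = 169*(-8 - 3/2) = 169*(-19/2) = -3211/2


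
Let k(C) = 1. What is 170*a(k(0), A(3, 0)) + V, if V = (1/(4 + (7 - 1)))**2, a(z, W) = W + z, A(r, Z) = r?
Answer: 68001/100 ≈ 680.01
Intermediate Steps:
V = 1/100 (V = (1/(4 + 6))**2 = (1/10)**2 = 1/100 ≈ 0.010000)
170*a(k(0), A(3, 0)) + V = 170*(3 + 1) + 1/100 = 170*4 + 1/100 = 680 + 1/100 = 68001/100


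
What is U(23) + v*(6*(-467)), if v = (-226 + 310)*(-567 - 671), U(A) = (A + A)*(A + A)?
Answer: 291387700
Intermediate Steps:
U(A) = 4*A² (U(A) = (2*A)*(2*A) = 4*A²)
v = -103992 (v = 84*(-1238) = -103992)
U(23) + v*(6*(-467)) = 4*23² - 623952*(-467) = 4*529 - 103992*(-2802) = 2116 + 291385584 = 291387700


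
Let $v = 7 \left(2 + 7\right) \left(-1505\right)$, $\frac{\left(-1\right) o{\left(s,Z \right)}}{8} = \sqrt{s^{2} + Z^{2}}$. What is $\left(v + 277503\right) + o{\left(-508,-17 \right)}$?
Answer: $182688 - 8 \sqrt{258353} \approx 1.7862 \cdot 10^{5}$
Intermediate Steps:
$o{\left(s,Z \right)} = - 8 \sqrt{Z^{2} + s^{2}}$ ($o{\left(s,Z \right)} = - 8 \sqrt{s^{2} + Z^{2}} = - 8 \sqrt{Z^{2} + s^{2}}$)
$v = -94815$ ($v = 7 \cdot 9 \left(-1505\right) = 63 \left(-1505\right) = -94815$)
$\left(v + 277503\right) + o{\left(-508,-17 \right)} = \left(-94815 + 277503\right) - 8 \sqrt{\left(-17\right)^{2} + \left(-508\right)^{2}} = 182688 - 8 \sqrt{289 + 258064} = 182688 - 8 \sqrt{258353}$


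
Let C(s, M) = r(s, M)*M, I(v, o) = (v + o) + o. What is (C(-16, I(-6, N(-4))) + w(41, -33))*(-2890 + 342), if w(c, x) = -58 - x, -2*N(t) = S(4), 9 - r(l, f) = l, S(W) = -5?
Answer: 127400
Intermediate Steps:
r(l, f) = 9 - l
N(t) = 5/2 (N(t) = -½*(-5) = 5/2)
I(v, o) = v + 2*o (I(v, o) = (o + v) + o = v + 2*o)
C(s, M) = M*(9 - s) (C(s, M) = (9 - s)*M = M*(9 - s))
(C(-16, I(-6, N(-4))) + w(41, -33))*(-2890 + 342) = ((-6 + 2*(5/2))*(9 - 1*(-16)) + (-58 - 1*(-33)))*(-2890 + 342) = ((-6 + 5)*(9 + 16) + (-58 + 33))*(-2548) = (-1*25 - 25)*(-2548) = (-25 - 25)*(-2548) = -50*(-2548) = 127400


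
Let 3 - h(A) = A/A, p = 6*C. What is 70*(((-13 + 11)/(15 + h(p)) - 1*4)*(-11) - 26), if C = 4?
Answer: 22960/17 ≈ 1350.6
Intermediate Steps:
p = 24 (p = 6*4 = 24)
h(A) = 2 (h(A) = 3 - A/A = 3 - 1*1 = 3 - 1 = 2)
70*(((-13 + 11)/(15 + h(p)) - 1*4)*(-11) - 26) = 70*(((-13 + 11)/(15 + 2) - 1*4)*(-11) - 26) = 70*((-2/17 - 4)*(-11) - 26) = 70*(-70/17*(-11) - 26) = 70*(770/17 - 26) = 70*(328/17) = 22960/17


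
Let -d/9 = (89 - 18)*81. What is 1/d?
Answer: -1/51759 ≈ -1.9320e-5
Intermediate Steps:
d = -51759 (d = -9*(89 - 18)*81 = -639*81 = -9*5751 = -51759)
1/d = 1/(-51759) = -1/51759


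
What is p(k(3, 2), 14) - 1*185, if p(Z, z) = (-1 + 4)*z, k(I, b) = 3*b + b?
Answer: -143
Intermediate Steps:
k(I, b) = 4*b
p(Z, z) = 3*z
p(k(3, 2), 14) - 1*185 = 3*14 - 1*185 = 42 - 185 = -143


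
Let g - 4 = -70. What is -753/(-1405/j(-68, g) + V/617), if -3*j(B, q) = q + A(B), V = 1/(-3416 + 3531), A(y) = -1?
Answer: 3579750705/299075258 ≈ 11.969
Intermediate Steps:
g = -66 (g = 4 - 70 = -66)
V = 1/115 ≈ 0.0086956
j(B, q) = 1/3 - q/3 (j(B, q) = -(q - 1)/3 = -(-1 + q)/3 = 1/3 - q/3)
-753/(-1405/j(-68, g) + V/617) = -753/(-1405/(1/3 - 1/3*(-66)) + (1/115)/617) = -753/(-1405/(1/3 + 22) + (1/115)*(1/617)) = -753/(-1405/67/3 + 1/70955) = -753/(-1405*3/67 + 1/70955) = -753/(-4215/67 + 1/70955) = -753/(-299075258/4753985) = -753*(-4753985/299075258) = 3579750705/299075258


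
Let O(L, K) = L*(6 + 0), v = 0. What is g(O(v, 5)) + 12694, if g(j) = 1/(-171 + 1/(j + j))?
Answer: 12694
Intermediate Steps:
O(L, K) = 6*L (O(L, K) = L*6 = 6*L)
g(j) = 1/(-171 + 1/(2*j))
g(O(v, 5)) + 12694 = -2*6*0/(-1 + 342*(6*0)) + 12694 = -2*0/(-1 + 342*0) + 12694 = -2*0/(-1 + 0) + 12694 = -2*0/(-1) + 12694 = -2*0*(-1) + 12694 = 0 + 12694 = 12694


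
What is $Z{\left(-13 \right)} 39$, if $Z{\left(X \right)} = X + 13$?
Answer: $0$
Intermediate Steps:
$Z{\left(X \right)} = 13 + X$
$Z{\left(-13 \right)} 39 = \left(13 - 13\right) 39 = 0 \cdot 39 = 0$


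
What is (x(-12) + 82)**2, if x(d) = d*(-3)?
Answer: 13924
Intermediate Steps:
x(d) = -3*d
(x(-12) + 82)**2 = (-3*(-12) + 82)**2 = (36 + 82)**2 = 118**2 = 13924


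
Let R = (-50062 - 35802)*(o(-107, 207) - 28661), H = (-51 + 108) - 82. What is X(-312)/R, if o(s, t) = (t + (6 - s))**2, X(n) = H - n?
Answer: -287/6331525496 ≈ -4.5329e-8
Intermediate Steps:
H = -25 (H = 57 - 82 = -25)
X(n) = -25 - n
o(s, t) = (6 + t - s)**2
R = -6331525496 (R = (-50062 - 35802)*((6 + 207 - 1*(-107))**2 - 28661) = -85864*((6 + 207 + 107)**2 - 28661) = -85864*(320**2 - 28661) = -85864*(102400 - 28661) = -85864*73739 = -6331525496)
X(-312)/R = (-25 - 1*(-312))/(-6331525496) = (-25 + 312)*(-1/6331525496) = 287*(-1/6331525496) = -287/6331525496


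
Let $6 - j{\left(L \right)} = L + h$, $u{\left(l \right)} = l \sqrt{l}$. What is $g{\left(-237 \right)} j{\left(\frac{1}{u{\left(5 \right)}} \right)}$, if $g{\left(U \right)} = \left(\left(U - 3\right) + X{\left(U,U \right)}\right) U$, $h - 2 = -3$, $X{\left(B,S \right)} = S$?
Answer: $791343 - \frac{113049 \sqrt{5}}{25} \approx 7.8123 \cdot 10^{5}$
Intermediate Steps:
$h = -1$ ($h = 2 - 3 = -1$)
$u{\left(l \right)} = l^{\frac{3}{2}}$
$g{\left(U \right)} = U \left(-3 + 2 U\right)$ ($g{\left(U \right)} = \left(\left(U - 3\right) + U\right) U = \left(\left(-3 + U\right) + U\right) U = \left(-3 + 2 U\right) U = U \left(-3 + 2 U\right)$)
$j{\left(L \right)} = 7 - L$ ($j{\left(L \right)} = 6 - \left(L - 1\right) = 6 - \left(-1 + L\right) = 7 - L$)
$g{\left(-237 \right)} j{\left(\frac{1}{u{\left(5 \right)}} \right)} = - 237 \left(-3 + 2 \left(-237\right)\right) \left(7 - \frac{1}{5^{\frac{3}{2}}}\right) = - 237 \left(-3 - 474\right) \left(7 - \frac{1}{5 \sqrt{5}}\right) = \left(-237\right) \left(-477\right) \left(7 - \frac{\sqrt{5}}{25}\right) = 113049 \left(7 - \frac{\sqrt{5}}{25}\right) = 791343 - \frac{113049 \sqrt{5}}{25}$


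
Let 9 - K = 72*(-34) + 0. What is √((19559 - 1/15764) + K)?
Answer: 3*√151973815427/7882 ≈ 148.38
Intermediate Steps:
K = 2457 (K = 9 - (72*(-34) + 0) = 9 - (-2448 + 0) = 9 - 1*(-2448) = 9 + 2448 = 2457)
√((19559 - 1/15764) + K) = √((19559 - 1/15764) + 2457) = √(308328075/15764 + 2457) = √(347060223/15764) = 3*√151973815427/7882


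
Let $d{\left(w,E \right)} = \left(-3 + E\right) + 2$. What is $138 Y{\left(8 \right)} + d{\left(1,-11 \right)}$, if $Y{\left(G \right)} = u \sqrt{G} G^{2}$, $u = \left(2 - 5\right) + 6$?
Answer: $-12 + 52992 \sqrt{2} \approx 74930.0$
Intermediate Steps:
$u = 3$ ($u = -3 + 6 = 3$)
$d{\left(w,E \right)} = -1 + E$
$Y{\left(G \right)} = 3 G^{\frac{5}{2}}$ ($Y{\left(G \right)} = 3 \sqrt{G} G^{2} = 3 G^{\frac{5}{2}}$)
$138 Y{\left(8 \right)} + d{\left(1,-11 \right)} = 138 \cdot 3 \cdot 8^{\frac{5}{2}} - 12 = 138 \cdot 3 \cdot 128 \sqrt{2} - 12 = 138 \cdot 384 \sqrt{2} - 12 = 52992 \sqrt{2} - 12 = -12 + 52992 \sqrt{2}$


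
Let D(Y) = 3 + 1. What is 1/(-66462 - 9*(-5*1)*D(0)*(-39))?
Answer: -1/73482 ≈ -1.3609e-5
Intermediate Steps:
D(Y) = 4
1/(-66462 - 9*(-5*1)*D(0)*(-39)) = 1/(-66462 - 9*(-5*1)*4*(-39)) = 1/(-66462 - (-45)*4*(-39)) = 1/(-66462 - 9*(-20)*(-39)) = 1/(-66462 + 180*(-39)) = 1/(-66462 - 7020) = 1/(-73482) = -1/73482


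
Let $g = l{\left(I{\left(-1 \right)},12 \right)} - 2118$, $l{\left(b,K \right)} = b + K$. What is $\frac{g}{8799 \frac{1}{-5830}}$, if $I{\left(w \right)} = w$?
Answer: $\frac{1754830}{1257} \approx 1396.0$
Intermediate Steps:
$l{\left(b,K \right)} = K + b$
$g = -2107$ ($g = \left(12 - 1\right) - 2118 = 11 - 2118 = -2107$)
$\frac{g}{8799 \frac{1}{-5830}} = - \frac{2107}{8799 \frac{1}{-5830}} = - \frac{2107}{8799 \left(- \frac{1}{5830}\right)} = - \frac{2107}{- \frac{8799}{5830}} = \left(-2107\right) \left(- \frac{5830}{8799}\right) = \frac{1754830}{1257}$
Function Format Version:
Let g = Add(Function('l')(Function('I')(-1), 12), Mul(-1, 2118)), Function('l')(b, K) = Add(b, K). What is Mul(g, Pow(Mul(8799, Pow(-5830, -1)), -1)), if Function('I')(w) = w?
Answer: Rational(1754830, 1257) ≈ 1396.0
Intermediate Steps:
Function('l')(b, K) = Add(K, b)
g = -2107 (g = Add(Add(12, -1), Mul(-1, 2118)) = Add(11, -2118) = -2107)
Mul(g, Pow(Mul(8799, Pow(-5830, -1)), -1)) = Mul(-2107, Pow(Mul(8799, Pow(-5830, -1)), -1)) = Mul(-2107, Pow(Mul(8799, Rational(-1, 5830)), -1)) = Mul(-2107, Pow(Rational(-8799, 5830), -1)) = Mul(-2107, Rational(-5830, 8799)) = Rational(1754830, 1257)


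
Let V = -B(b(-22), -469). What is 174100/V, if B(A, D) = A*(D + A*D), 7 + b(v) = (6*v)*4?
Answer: 17410/13398861 ≈ 0.0012994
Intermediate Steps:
b(v) = -7 + 24*v (b(v) = -7 + (6*v)*4 = -7 + 24*v)
V = 133988610 (V = -(-7 + 24*(-22))*(-469)*(1 + (-7 + 24*(-22))) = -(-7 - 528)*(-469)*(1 + (-7 - 528)) = -(-535)*(-469)*(1 - 535) = -(-535)*(-469)*(-534) = -1*(-133988610) = 133988610)
174100/V = 174100/133988610 = 174100*(1/133988610) = 17410/13398861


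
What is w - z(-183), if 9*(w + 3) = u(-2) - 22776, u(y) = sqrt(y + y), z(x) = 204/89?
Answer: -677101/267 + 2*I/9 ≈ -2536.0 + 0.22222*I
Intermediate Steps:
z(x) = 204/89 (z(x) = 204*(1/89) = 204/89)
u(y) = sqrt(2)*sqrt(y) (u(y) = sqrt(2*y) = sqrt(2)*sqrt(y))
w = -7601/3 + 2*I/9 (w = -3 + (sqrt(2)*sqrt(-2) - 22776)/9 = -3 + (sqrt(2)*(I*sqrt(2)) - 22776)/9 = -3 + (2*I - 22776)/9 = -3 + (-22776 + 2*I)/9 = -3 + (-7592/3 + 2*I/9) = -7601/3 + 2*I/9 ≈ -2533.7 + 0.22222*I)
w - z(-183) = (-7601/3 + 2*I/9) - 1*204/89 = (-7601/3 + 2*I/9) - 204/89 = -677101/267 + 2*I/9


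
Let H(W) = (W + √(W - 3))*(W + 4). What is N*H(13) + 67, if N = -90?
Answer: -19823 - 1530*√10 ≈ -24661.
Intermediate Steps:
H(W) = (4 + W)*(W + √(-3 + W)) (H(W) = (W + √(-3 + W))*(4 + W) = (4 + W)*(W + √(-3 + W)))
N*H(13) + 67 = -90*(13² + 4*13 + 4*√(-3 + 13) + 13*√(-3 + 13)) + 67 = -90*(169 + 52 + 4*√10 + 13*√10) + 67 = -90*(221 + 17*√10) + 67 = (-19890 - 1530*√10) + 67 = -19823 - 1530*√10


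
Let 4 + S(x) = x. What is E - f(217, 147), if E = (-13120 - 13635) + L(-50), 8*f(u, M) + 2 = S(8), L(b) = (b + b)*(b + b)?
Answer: -67021/4 ≈ -16755.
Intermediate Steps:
L(b) = 4*b² (L(b) = (2*b)*(2*b) = 4*b²)
S(x) = -4 + x
f(u, M) = ¼ (f(u, M) = -¼ + (-4 + 8)/8 = -¼ + (⅛)*4 = -¼ + ½ = ¼)
E = -16755 (E = (-13120 - 13635) + 4*(-50)² = -26755 + 4*2500 = -26755 + 10000 = -16755)
E - f(217, 147) = -16755 - 1*¼ = -16755 - ¼ = -67021/4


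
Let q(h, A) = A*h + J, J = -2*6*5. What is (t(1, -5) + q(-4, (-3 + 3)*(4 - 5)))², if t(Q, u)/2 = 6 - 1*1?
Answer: 2500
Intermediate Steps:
J = -60 (J = -12*5 = -60)
q(h, A) = -60 + A*h (q(h, A) = A*h - 60 = -60 + A*h)
t(Q, u) = 10 (t(Q, u) = 2*(6 - 1*1) = 2*(6 - 1) = 2*5 = 10)
(t(1, -5) + q(-4, (-3 + 3)*(4 - 5)))² = (10 + (-60 + ((-3 + 3)*(4 - 5))*(-4)))² = (10 + (-60 + (0*(-1))*(-4)))² = (10 + (-60 + 0*(-4)))² = (10 + (-60 + 0))² = (10 - 60)² = (-50)² = 2500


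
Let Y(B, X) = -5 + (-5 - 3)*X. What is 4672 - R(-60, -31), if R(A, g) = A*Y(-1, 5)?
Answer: 1972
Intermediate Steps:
Y(B, X) = -5 - 8*X
R(A, g) = -45*A (R(A, g) = A*(-5 - 8*5) = A*(-5 - 40) = A*(-45) = -45*A)
4672 - R(-60, -31) = 4672 - (-45)*(-60) = 4672 - 1*2700 = 4672 - 2700 = 1972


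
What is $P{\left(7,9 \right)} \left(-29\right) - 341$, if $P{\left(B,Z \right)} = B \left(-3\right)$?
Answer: $268$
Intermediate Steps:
$P{\left(B,Z \right)} = - 3 B$
$P{\left(7,9 \right)} \left(-29\right) - 341 = \left(-3\right) 7 \left(-29\right) - 341 = \left(-21\right) \left(-29\right) - 341 = 609 - 341 = 268$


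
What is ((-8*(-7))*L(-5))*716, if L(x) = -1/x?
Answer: 40096/5 ≈ 8019.2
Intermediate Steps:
((-8*(-7))*L(-5))*716 = ((-8*(-7))*(-1/(-5)))*716 = (56*(-1*(-⅕)))*716 = (56*(⅕))*716 = (56/5)*716 = 40096/5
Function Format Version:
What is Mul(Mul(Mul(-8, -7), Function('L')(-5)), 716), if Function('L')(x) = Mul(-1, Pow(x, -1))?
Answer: Rational(40096, 5) ≈ 8019.2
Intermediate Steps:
Mul(Mul(Mul(-8, -7), Function('L')(-5)), 716) = Mul(Mul(Mul(-8, -7), Mul(-1, Pow(-5, -1))), 716) = Mul(Mul(56, Mul(-1, Rational(-1, 5))), 716) = Mul(Mul(56, Rational(1, 5)), 716) = Mul(Rational(56, 5), 716) = Rational(40096, 5)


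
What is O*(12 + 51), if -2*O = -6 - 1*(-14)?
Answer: -252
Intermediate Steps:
O = -4 (O = -(-6 - 1*(-14))/2 = -(-6 + 14)/2 = -1/2*8 = -4)
O*(12 + 51) = -4*(12 + 51) = -4*63 = -252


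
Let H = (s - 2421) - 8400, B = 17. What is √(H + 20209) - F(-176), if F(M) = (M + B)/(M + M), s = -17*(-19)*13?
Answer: -159/352 + √13587 ≈ 116.11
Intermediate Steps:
s = 4199 (s = 323*13 = 4199)
F(M) = (17 + M)/(2*M) (F(M) = (M + 17)/(M + M) = (17 + M)/((2*M)) = (17 + M)*(1/(2*M)) = (17 + M)/(2*M))
H = -6622 (H = (4199 - 2421) - 8400 = 1778 - 8400 = -6622)
√(H + 20209) - F(-176) = √(-6622 + 20209) - (17 - 176)/(2*(-176)) = √13587 - (-1)*(-159)/(2*176) = √13587 - 1*159/352 = √13587 - 159/352 = -159/352 + √13587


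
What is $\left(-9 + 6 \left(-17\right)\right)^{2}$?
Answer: $12321$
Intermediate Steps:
$\left(-9 + 6 \left(-17\right)\right)^{2} = \left(-9 - 102\right)^{2} = \left(-111\right)^{2} = 12321$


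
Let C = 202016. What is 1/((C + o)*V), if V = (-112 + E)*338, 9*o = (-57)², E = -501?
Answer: -1/41931300138 ≈ -2.3849e-11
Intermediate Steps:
o = 361 (o = (⅑)*(-57)² = (⅑)*3249 = 361)
V = -207194 (V = (-112 - 501)*338 = -613*338 = -207194)
1/((C + o)*V) = 1/((202016 + 361)*(-207194)) = -1/207194/202377 = (1/202377)*(-1/207194) = -1/41931300138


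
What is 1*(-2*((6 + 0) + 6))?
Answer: -24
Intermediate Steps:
1*(-2*((6 + 0) + 6)) = 1*(-2*(6 + 6)) = 1*(-2*12) = 1*(-24) = -24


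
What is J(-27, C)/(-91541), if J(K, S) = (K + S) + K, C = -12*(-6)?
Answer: -18/91541 ≈ -0.00019663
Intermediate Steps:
C = 72
J(K, S) = S + 2*K
J(-27, C)/(-91541) = (72 + 2*(-27))/(-91541) = (72 - 54)*(-1/91541) = 18*(-1/91541) = -18/91541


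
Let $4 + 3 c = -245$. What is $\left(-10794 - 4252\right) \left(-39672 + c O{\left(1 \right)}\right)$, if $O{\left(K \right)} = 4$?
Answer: $601900184$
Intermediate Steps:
$c = -83$ ($c = - \frac{4}{3} + \frac{1}{3} \left(-245\right) = - \frac{4}{3} - \frac{245}{3} = -83$)
$\left(-10794 - 4252\right) \left(-39672 + c O{\left(1 \right)}\right) = \left(-10794 - 4252\right) \left(-39672 - 332\right) = - 15046 \left(-39672 - 332\right) = \left(-15046\right) \left(-40004\right) = 601900184$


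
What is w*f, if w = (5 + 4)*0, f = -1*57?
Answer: 0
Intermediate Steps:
f = -57
w = 0 (w = 9*0 = 0)
w*f = 0*(-57) = 0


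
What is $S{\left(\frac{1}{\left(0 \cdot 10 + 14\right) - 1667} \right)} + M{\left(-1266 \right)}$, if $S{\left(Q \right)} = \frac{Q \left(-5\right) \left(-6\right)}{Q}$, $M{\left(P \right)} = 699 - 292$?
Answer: $437$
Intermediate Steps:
$M{\left(P \right)} = 407$ ($M{\left(P \right)} = 699 - 292 = 407$)
$S{\left(Q \right)} = 30$ ($S{\left(Q \right)} = \frac{- 5 Q \left(-6\right)}{Q} = \frac{30 Q}{Q} = 30$)
$S{\left(\frac{1}{\left(0 \cdot 10 + 14\right) - 1667} \right)} + M{\left(-1266 \right)} = 30 + 407 = 437$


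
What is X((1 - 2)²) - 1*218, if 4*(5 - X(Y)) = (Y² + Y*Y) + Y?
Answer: -855/4 ≈ -213.75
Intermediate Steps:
X(Y) = 5 - Y²/2 - Y/4 (X(Y) = 5 - ((Y² + Y*Y) + Y)/4 = 5 - ((Y² + Y²) + Y)/4 = 5 - (2*Y² + Y)/4 = 5 - (Y + 2*Y²)/4 = 5 + (-Y²/2 - Y/4) = 5 - Y²/2 - Y/4)
X((1 - 2)²) - 1*218 = (5 - (1 - 2)⁴/2 - (1 - 2)²/4) - 1*218 = (5 - ((-1)²)²/2 - ¼*(-1)²) - 218 = (5 - ½*1² - ¼*1) - 218 = (5 - ½*1 - ¼) - 218 = (5 - ½ - ¼) - 218 = 17/4 - 218 = -855/4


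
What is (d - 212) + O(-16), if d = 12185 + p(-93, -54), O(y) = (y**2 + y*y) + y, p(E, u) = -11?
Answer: 12458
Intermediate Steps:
O(y) = y + 2*y**2 (O(y) = (y**2 + y**2) + y = 2*y**2 + y = y + 2*y**2)
d = 12174 (d = 12185 - 11 = 12174)
(d - 212) + O(-16) = (12174 - 212) - 16*(1 + 2*(-16)) = 11962 - 16*(1 - 32) = 11962 - 16*(-31) = 11962 + 496 = 12458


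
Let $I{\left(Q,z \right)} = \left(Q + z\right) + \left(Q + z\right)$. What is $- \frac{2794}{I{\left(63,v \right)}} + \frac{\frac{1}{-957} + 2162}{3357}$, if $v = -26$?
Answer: $- \frac{4411516432}{118868013} \approx -37.113$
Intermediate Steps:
$I{\left(Q,z \right)} = 2 Q + 2 z$
$- \frac{2794}{I{\left(63,v \right)}} + \frac{\frac{1}{-957} + 2162}{3357} = - \frac{2794}{2 \cdot 63 + 2 \left(-26\right)} + \frac{\frac{1}{-957} + 2162}{3357} = - \frac{2794}{126 - 52} + \left(- \frac{1}{957} + 2162\right) \frac{1}{3357} = - \frac{2794}{74} + \frac{2069033}{957} \cdot \frac{1}{3357} = \left(-2794\right) \frac{1}{74} + \frac{2069033}{3212649} = - \frac{1397}{37} + \frac{2069033}{3212649} = - \frac{4411516432}{118868013}$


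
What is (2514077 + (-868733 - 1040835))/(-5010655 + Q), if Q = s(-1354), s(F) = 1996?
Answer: -201503/1669553 ≈ -0.12069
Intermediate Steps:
Q = 1996
(2514077 + (-868733 - 1040835))/(-5010655 + Q) = (2514077 + (-868733 - 1040835))/(-5010655 + 1996) = (2514077 - 1909568)/(-5008659) = 604509*(-1/5008659) = -201503/1669553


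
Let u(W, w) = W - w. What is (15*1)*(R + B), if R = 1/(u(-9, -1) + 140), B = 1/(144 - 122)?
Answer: 35/44 ≈ 0.79545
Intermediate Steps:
B = 1/22 ≈ 0.045455
R = 1/132 (R = 1/((-9 - 1*(-1)) + 140) = 1/((-9 + 1) + 140) = 1/(-8 + 140) = 1/132 ≈ 0.0075758)
(15*1)*(R + B) = (15*1)*(1/132 + 1/22) = 15*(7/132) = 35/44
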